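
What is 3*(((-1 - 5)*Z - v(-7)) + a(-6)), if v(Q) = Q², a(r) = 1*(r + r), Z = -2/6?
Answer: -177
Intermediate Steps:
Z = -⅓ (Z = -2*⅙ = -⅓ ≈ -0.33333)
a(r) = 2*r (a(r) = 1*(2*r) = 2*r)
3*(((-1 - 5)*Z - v(-7)) + a(-6)) = 3*(((-1 - 5)*(-⅓) - 1*(-7)²) + 2*(-6)) = 3*((-6*(-⅓) - 1*49) - 12) = 3*((2 - 49) - 12) = 3*(-47 - 12) = 3*(-59) = -177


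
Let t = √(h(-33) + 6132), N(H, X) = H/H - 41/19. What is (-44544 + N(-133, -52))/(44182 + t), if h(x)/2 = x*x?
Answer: -18696894578/18544387733 + 423179*√8310/18544387733 ≈ -1.0061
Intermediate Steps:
h(x) = 2*x² (h(x) = 2*(x*x) = 2*x²)
N(H, X) = -22/19 (N(H, X) = 1 - 41*1/19 = 1 - 41/19 = -22/19)
t = √8310 (t = √(2*(-33)² + 6132) = √(2*1089 + 6132) = √(2178 + 6132) = √8310 ≈ 91.159)
(-44544 + N(-133, -52))/(44182 + t) = (-44544 - 22/19)/(44182 + √8310) = -846358/(19*(44182 + √8310))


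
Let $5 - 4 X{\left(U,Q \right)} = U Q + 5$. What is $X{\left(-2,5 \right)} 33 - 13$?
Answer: $\frac{139}{2} \approx 69.5$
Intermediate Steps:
$X{\left(U,Q \right)} = - \frac{Q U}{4}$ ($X{\left(U,Q \right)} = \frac{5}{4} - \frac{U Q + 5}{4} = \frac{5}{4} - \frac{Q U + 5}{4} = \frac{5}{4} - \frac{5 + Q U}{4} = \frac{5}{4} - \left(\frac{5}{4} + \frac{Q U}{4}\right) = - \frac{Q U}{4}$)
$X{\left(-2,5 \right)} 33 - 13 = \left(- \frac{1}{4}\right) 5 \left(-2\right) 33 - 13 = \frac{5}{2} \cdot 33 - 13 = \frac{165}{2} - 13 = \frac{139}{2}$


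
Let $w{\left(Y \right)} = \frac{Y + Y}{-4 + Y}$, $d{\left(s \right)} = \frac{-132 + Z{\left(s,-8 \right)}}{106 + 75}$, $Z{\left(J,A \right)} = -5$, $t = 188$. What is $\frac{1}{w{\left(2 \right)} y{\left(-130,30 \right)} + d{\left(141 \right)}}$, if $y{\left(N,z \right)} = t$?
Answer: $- \frac{181}{68193} \approx -0.0026542$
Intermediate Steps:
$y{\left(N,z \right)} = 188$
$d{\left(s \right)} = - \frac{137}{181}$ ($d{\left(s \right)} = \frac{-132 - 5}{106 + 75} = - \frac{137}{181}$)
$w{\left(Y \right)} = \frac{2 Y}{-4 + Y}$
$\frac{1}{w{\left(2 \right)} y{\left(-130,30 \right)} + d{\left(141 \right)}} = \frac{1}{2 \cdot 2 \frac{1}{-4 + 2} \cdot 188 - \frac{137}{181}} = \frac{1}{2 \cdot 2 \frac{1}{-2} \cdot 188 - \frac{137}{181}} = \frac{1}{2 \cdot 2 \left(- \frac{1}{2}\right) 188 - \frac{137}{181}} = \frac{1}{\left(-2\right) 188 - \frac{137}{181}} = \frac{1}{-376 - \frac{137}{181}} = \frac{1}{- \frac{68193}{181}} = - \frac{181}{68193}$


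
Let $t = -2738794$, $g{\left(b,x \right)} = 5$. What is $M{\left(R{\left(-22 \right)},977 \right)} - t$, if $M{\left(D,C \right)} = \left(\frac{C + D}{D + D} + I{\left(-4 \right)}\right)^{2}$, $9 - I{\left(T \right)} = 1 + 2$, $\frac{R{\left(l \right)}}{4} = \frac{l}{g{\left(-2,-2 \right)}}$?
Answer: $\frac{84850878025}{30976} \approx 2.7392 \cdot 10^{6}$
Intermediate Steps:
$R{\left(l \right)} = \frac{4 l}{5}$ ($R{\left(l \right)} = 4 \frac{l}{5} = \frac{4 l}{5}$)
$I{\left(T \right)} = 6$ ($I{\left(T \right)} = 9 - \left(1 + 2\right) = 9 - 3 = 6$)
$M{\left(D,C \right)} = \left(6 + \frac{C + D}{2 D}\right)^{2}$ ($M{\left(D,C \right)} = \left(\frac{C + D}{D + D} + 6\right)^{2} = \left(\frac{C + D}{2 D} + 6\right)^{2} = \left(6 + \frac{C + D}{2 D}\right)^{2}$)
$M{\left(R{\left(-22 \right)},977 \right)} - t = \frac{\left(977 + 13 \cdot \frac{4}{5} \left(-22\right)\right)^{2}}{4 \cdot \frac{7744}{25}} - -2738794 = \frac{\left(977 + 13 \left(- \frac{88}{5}\right)\right)^{2}}{4 \cdot \frac{7744}{25}} + 2738794 = \frac{1}{4} \cdot \frac{25}{7744} \left(977 - \frac{1144}{5}\right)^{2} + 2738794 = \frac{1}{4} \cdot \frac{25}{7744} \left(\frac{3741}{5}\right)^{2} + 2738794 = \frac{1}{4} \cdot \frac{25}{7744} \cdot \frac{13995081}{25} + 2738794 = \frac{13995081}{30976} + 2738794 = \frac{84850878025}{30976}$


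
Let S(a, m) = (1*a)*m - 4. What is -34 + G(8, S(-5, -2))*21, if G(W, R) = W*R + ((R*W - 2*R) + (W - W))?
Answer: 1730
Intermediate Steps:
S(a, m) = -4 + a*m (S(a, m) = a*m - 4 = -4 + a*m)
G(W, R) = -2*R + 2*R*W (G(W, R) = R*W + ((-2*R + R*W) + 0) = R*W + (-2*R + R*W) = -2*R + 2*R*W)
-34 + G(8, S(-5, -2))*21 = -34 + (2*(-4 - 5*(-2))*(-1 + 8))*21 = -34 + (2*(-4 + 10)*7)*21 = -34 + (2*6*7)*21 = -34 + 84*21 = -34 + 1764 = 1730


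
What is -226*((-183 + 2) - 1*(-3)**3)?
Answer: 34804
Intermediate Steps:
-226*((-183 + 2) - 1*(-3)**3) = -226*(-181 - 1*(-27)) = -226*(-181 + 27) = -226*(-154) = 34804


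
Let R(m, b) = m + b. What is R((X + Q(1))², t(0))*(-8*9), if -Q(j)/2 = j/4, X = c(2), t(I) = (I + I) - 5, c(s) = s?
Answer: 198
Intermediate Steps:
t(I) = -5 + 2*I (t(I) = 2*I - 5 = -5 + 2*I)
X = 2
Q(j) = -j/2 (Q(j) = -2*j/4 = -j/2)
R(m, b) = b + m
R((X + Q(1))², t(0))*(-8*9) = ((-5 + 2*0) + (2 - ½*1)²)*(-8*9) = ((-5 + 0) + (2 - ½)²)*(-72) = (-5 + (3/2)²)*(-72) = (-5 + 9/4)*(-72) = -11/4*(-72) = 198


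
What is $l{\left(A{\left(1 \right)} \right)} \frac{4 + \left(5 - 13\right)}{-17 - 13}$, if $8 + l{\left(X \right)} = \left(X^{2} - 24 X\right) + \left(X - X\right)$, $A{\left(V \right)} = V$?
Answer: $- \frac{62}{15} \approx -4.1333$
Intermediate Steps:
$l{\left(X \right)} = -8 + X^{2} - 24 X$ ($l{\left(X \right)} = -8 + \left(\left(X^{2} - 24 X\right) + \left(X - X\right)\right) = -8 + \left(\left(X^{2} - 24 X\right) + 0\right) = -8 + \left(X^{2} - 24 X\right) = -8 + X^{2} - 24 X$)
$l{\left(A{\left(1 \right)} \right)} \frac{4 + \left(5 - 13\right)}{-17 - 13} = \left(-8 + 1^{2} - 24\right) \frac{4 + \left(5 - 13\right)}{-17 - 13} = \left(-8 + 1 - 24\right) \frac{4 - 8}{-30} = - 31 \left(\left(-4\right) \left(- \frac{1}{30}\right)\right) = \left(-31\right) \frac{2}{15} = - \frac{62}{15}$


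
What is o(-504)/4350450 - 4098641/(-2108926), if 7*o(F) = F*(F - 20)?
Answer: 2985083049763/1529129519450 ≈ 1.9521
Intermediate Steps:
o(F) = F*(-20 + F)/7 (o(F) = (F*(F - 20))/7 = (F*(-20 + F))/7 = F*(-20 + F)/7)
o(-504)/4350450 - 4098641/(-2108926) = ((⅐)*(-504)*(-20 - 504))/4350450 - 4098641/(-2108926) = ((⅐)*(-504)*(-524))*(1/4350450) - 4098641*(-1/2108926) = 37728*(1/4350450) + 4098641/2108926 = 6288/725075 + 4098641/2108926 = 2985083049763/1529129519450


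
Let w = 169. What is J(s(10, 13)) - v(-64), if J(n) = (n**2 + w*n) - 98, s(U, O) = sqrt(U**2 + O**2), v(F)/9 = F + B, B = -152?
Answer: 2115 + 169*sqrt(269) ≈ 4886.8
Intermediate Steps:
v(F) = -1368 + 9*F (v(F) = 9*(F - 152) = 9*(-152 + F) = -1368 + 9*F)
s(U, O) = sqrt(O**2 + U**2)
J(n) = -98 + n**2 + 169*n (J(n) = (n**2 + 169*n) - 98 = -98 + n**2 + 169*n)
J(s(10, 13)) - v(-64) = (-98 + (sqrt(13**2 + 10**2))**2 + 169*sqrt(13**2 + 10**2)) - (-1368 + 9*(-64)) = (-98 + (sqrt(169 + 100))**2 + 169*sqrt(169 + 100)) - (-1368 - 576) = (-98 + (sqrt(269))**2 + 169*sqrt(269)) - 1*(-1944) = (-98 + 269 + 169*sqrt(269)) + 1944 = (171 + 169*sqrt(269)) + 1944 = 2115 + 169*sqrt(269)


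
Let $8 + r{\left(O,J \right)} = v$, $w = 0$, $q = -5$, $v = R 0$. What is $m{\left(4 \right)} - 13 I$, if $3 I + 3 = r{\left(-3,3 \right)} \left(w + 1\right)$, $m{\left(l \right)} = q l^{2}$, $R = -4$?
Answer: $- \frac{97}{3} \approx -32.333$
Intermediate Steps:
$v = 0$ ($v = \left(-4\right) 0 = 0$)
$m{\left(l \right)} = - 5 l^{2}$
$r{\left(O,J \right)} = -8$ ($r{\left(O,J \right)} = -8 + 0 = -8$)
$I = - \frac{11}{3}$ ($I = -1 + \frac{\left(-8\right) \left(0 + 1\right)}{3} = -1 + \frac{\left(-8\right) 1}{3} = -1 + \frac{1}{3} \left(-8\right) = -1 - \frac{8}{3} = - \frac{11}{3} \approx -3.6667$)
$m{\left(4 \right)} - 13 I = - 5 \cdot 4^{2} - - \frac{143}{3} = \left(-5\right) 16 + \frac{143}{3} = -80 + \frac{143}{3} = - \frac{97}{3}$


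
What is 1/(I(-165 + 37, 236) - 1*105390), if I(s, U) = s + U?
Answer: -1/105282 ≈ -9.4983e-6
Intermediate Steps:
I(s, U) = U + s
1/(I(-165 + 37, 236) - 1*105390) = 1/((236 + (-165 + 37)) - 1*105390) = 1/((236 - 128) - 105390) = 1/(108 - 105390) = 1/(-105282) = -1/105282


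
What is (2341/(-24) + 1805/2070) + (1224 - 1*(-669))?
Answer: 2974723/1656 ≈ 1796.3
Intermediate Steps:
(2341/(-24) + 1805/2070) + (1224 - 1*(-669)) = (2341*(-1/24) + 1805*(1/2070)) + (1224 + 669) = (-2341/24 + 361/414) + 1893 = -160085/1656 + 1893 = 2974723/1656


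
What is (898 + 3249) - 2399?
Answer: 1748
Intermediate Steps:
(898 + 3249) - 2399 = 4147 - 2399 = 1748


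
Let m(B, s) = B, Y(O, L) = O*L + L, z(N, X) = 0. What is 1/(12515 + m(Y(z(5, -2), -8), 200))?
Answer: 1/12507 ≈ 7.9955e-5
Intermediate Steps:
Y(O, L) = L + L*O (Y(O, L) = L*O + L = L + L*O)
1/(12515 + m(Y(z(5, -2), -8), 200)) = 1/(12515 - 8*(1 + 0)) = 1/(12515 - 8*1) = 1/(12515 - 8) = 1/12507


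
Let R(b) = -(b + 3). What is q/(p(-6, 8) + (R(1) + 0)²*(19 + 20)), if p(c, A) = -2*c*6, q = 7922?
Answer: 3961/348 ≈ 11.382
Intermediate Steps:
p(c, A) = -12*c
R(b) = -3 - b (R(b) = -(3 + b) = -3 - b)
q/(p(-6, 8) + (R(1) + 0)²*(19 + 20)) = 7922/(-12*(-6) + ((-3 - 1*1) + 0)²*(19 + 20)) = 7922/(72 + ((-3 - 1) + 0)²*39) = 7922/(72 + (-4 + 0)²*39) = 7922/(72 + (-4)²*39) = 7922/(72 + 16*39) = 7922/(72 + 624) = 7922/696 = 7922*(1/696) = 3961/348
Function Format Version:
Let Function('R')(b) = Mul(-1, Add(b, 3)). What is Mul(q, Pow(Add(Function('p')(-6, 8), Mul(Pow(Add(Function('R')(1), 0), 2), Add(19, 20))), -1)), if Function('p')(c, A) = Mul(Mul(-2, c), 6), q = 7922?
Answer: Rational(3961, 348) ≈ 11.382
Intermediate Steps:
Function('p')(c, A) = Mul(-12, c)
Function('R')(b) = Add(-3, Mul(-1, b)) (Function('R')(b) = Mul(-1, Add(3, b)) = Add(-3, Mul(-1, b)))
Mul(q, Pow(Add(Function('p')(-6, 8), Mul(Pow(Add(Function('R')(1), 0), 2), Add(19, 20))), -1)) = Mul(7922, Pow(Add(Mul(-12, -6), Mul(Pow(Add(Add(-3, Mul(-1, 1)), 0), 2), Add(19, 20))), -1)) = Mul(7922, Pow(Add(72, Mul(Pow(Add(Add(-3, -1), 0), 2), 39)), -1)) = Mul(7922, Pow(Add(72, Mul(Pow(Add(-4, 0), 2), 39)), -1)) = Mul(7922, Pow(Add(72, Mul(Pow(-4, 2), 39)), -1)) = Mul(7922, Pow(Add(72, Mul(16, 39)), -1)) = Mul(7922, Pow(Add(72, 624), -1)) = Mul(7922, Pow(696, -1)) = Mul(7922, Rational(1, 696)) = Rational(3961, 348)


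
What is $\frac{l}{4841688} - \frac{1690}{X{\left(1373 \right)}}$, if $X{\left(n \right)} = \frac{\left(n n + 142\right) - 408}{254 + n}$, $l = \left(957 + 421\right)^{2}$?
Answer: $- \frac{2433428595637}{2281479642186} \approx -1.0666$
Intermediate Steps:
$l = 1898884$ ($l = 1378^{2} = 1898884$)
$X{\left(n \right)} = \frac{-266 + n^{2}}{254 + n}$ ($X{\left(n \right)} = \frac{\left(n^{2} + 142\right) - 408}{254 + n} = \frac{\left(142 + n^{2}\right) - 408}{254 + n} = \frac{-266 + n^{2}}{254 + n}$)
$\frac{l}{4841688} - \frac{1690}{X{\left(1373 \right)}} = \frac{1898884}{4841688} - \frac{1690}{\frac{1}{254 + 1373} \left(-266 + 1373^{2}\right)} = 1898884 \cdot \frac{1}{4841688} - \frac{1690}{\frac{1}{1627} \left(-266 + 1885129\right)} = \frac{474721}{1210422} - \frac{1690}{\frac{1}{1627} \cdot 1884863} = \frac{474721}{1210422} - \frac{1690}{\frac{1884863}{1627}} = \frac{474721}{1210422} - \frac{2749630}{1884863} = - \frac{2433428595637}{2281479642186}$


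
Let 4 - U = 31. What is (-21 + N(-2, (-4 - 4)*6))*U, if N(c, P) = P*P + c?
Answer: -61587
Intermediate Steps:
U = -27 (U = 4 - 1*31 = 4 - 31 = -27)
N(c, P) = c + P² (N(c, P) = P² + c = c + P²)
(-21 + N(-2, (-4 - 4)*6))*U = (-21 + (-2 + ((-4 - 4)*6)²))*(-27) = (-21 + (-2 + (-8*6)²))*(-27) = (-21 + (-2 + (-48)²))*(-27) = (-21 + (-2 + 2304))*(-27) = (-21 + 2302)*(-27) = 2281*(-27) = -61587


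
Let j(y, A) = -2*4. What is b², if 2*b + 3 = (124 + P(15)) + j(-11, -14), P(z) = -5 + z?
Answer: 15129/4 ≈ 3782.3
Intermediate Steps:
j(y, A) = -8
b = 123/2 (b = -3/2 + ((124 + (-5 + 15)) - 8)/2 = -3/2 + ((124 + 10) - 8)/2 = -3/2 + (134 - 8)/2 = -3/2 + (½)*126 = -3/2 + 63 = 123/2 ≈ 61.500)
b² = (123/2)² = 15129/4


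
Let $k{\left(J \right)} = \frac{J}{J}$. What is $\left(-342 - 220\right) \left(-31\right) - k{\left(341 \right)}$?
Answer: $17421$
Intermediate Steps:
$k{\left(J \right)} = 1$
$\left(-342 - 220\right) \left(-31\right) - k{\left(341 \right)} = \left(-342 - 220\right) \left(-31\right) - 1 = \left(-562\right) \left(-31\right) - 1 = 17422 - 1 = 17421$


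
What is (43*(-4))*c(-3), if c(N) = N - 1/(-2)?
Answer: 430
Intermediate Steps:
c(N) = 1/2 + N (c(N) = N - 1*(-1/2) = N + 1/2 = 1/2 + N)
(43*(-4))*c(-3) = (43*(-4))*(1/2 - 3) = -172*(-5/2) = 430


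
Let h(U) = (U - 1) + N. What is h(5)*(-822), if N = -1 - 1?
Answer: -1644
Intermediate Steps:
N = -2
h(U) = -3 + U (h(U) = (U - 1) - 2 = (-1 + U) - 2 = -3 + U)
h(5)*(-822) = (-3 + 5)*(-822) = 2*(-822) = -1644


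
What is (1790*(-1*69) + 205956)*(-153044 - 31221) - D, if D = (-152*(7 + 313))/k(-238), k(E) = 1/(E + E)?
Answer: -15215064830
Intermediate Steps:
k(E) = 1/(2*E)
D = 23152640 (D = (-152*(7 + 313))/(((½)/(-238))) = (-152*320)/(((½)*(-1/238))) = -48640/(-1/476) = -48640*(-476) = 23152640)
(1790*(-1*69) + 205956)*(-153044 - 31221) - D = (1790*(-1*69) + 205956)*(-153044 - 31221) - 1*23152640 = (1790*(-69) + 205956)*(-184265) - 23152640 = (-123510 + 205956)*(-184265) - 23152640 = 82446*(-184265) - 23152640 = -15191912190 - 23152640 = -15215064830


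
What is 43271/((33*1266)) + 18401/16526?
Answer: 370963381/172605807 ≈ 2.1492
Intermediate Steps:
43271/((33*1266)) + 18401/16526 = 43271/41778 + 18401*(1/16526) = 43271*(1/41778) + 18401/16526 = 43271/41778 + 18401/16526 = 370963381/172605807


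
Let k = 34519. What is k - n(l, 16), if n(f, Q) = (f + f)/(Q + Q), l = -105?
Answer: 552409/16 ≈ 34526.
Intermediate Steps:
n(f, Q) = f/Q (n(f, Q) = (2*f)/((2*Q)) = (2*f)*(1/(2*Q)) = f/Q)
k - n(l, 16) = 34519 - (-105)/16 = 34519 - 1*(-105/16) = 34519 + 105/16 = 552409/16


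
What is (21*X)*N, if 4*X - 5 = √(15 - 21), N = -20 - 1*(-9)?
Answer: -1155/4 - 231*I*√6/4 ≈ -288.75 - 141.46*I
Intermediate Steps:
N = -11 (N = -20 + 9 = -11)
X = 5/4 + I*√6/4 (X = 5/4 + √(15 - 21)/4 = 5/4 + √(-6)/4 = 5/4 + (I*√6)/4 = 5/4 + I*√6/4 ≈ 1.25 + 0.61237*I)
(21*X)*N = (21*(5/4 + I*√6/4))*(-11) = (105/4 + 21*I*√6/4)*(-11) = -1155/4 - 231*I*√6/4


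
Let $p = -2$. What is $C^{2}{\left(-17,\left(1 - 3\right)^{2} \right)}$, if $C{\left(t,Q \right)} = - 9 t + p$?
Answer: $22801$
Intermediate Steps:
$C{\left(t,Q \right)} = -2 - 9 t$ ($C{\left(t,Q \right)} = - 9 t - 2 = -2 - 9 t$)
$C^{2}{\left(-17,\left(1 - 3\right)^{2} \right)} = \left(-2 - -153\right)^{2} = \left(-2 + 153\right)^{2} = 151^{2} = 22801$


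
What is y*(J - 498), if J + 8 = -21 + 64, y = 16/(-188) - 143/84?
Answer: 3267391/3948 ≈ 827.61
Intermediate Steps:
y = -7057/3948 (y = 16*(-1/188) - 143*1/84 = -4/47 - 143/84 = -7057/3948 ≈ -1.7875)
J = 35 (J = -8 + (-21 + 64) = -8 + 43 = 35)
y*(J - 498) = -7057*(35 - 498)/3948 = -7057/3948*(-463) = 3267391/3948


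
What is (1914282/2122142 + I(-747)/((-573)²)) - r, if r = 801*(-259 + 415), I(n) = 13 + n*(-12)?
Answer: -227915680763128/1823981049 ≈ -1.2496e+5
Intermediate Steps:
I(n) = 13 - 12*n
r = 124956 (r = 801*156 = 124956)
(1914282/2122142 + I(-747)/((-573)²)) - r = (1914282/2122142 + (13 - 12*(-747))/((-573)²)) - 1*124956 = (1914282*(1/2122142) + (13 + 8964)/328329) - 124956 = (957141/1061071 + 8977*(1/328329)) - 124956 = (957141/1061071 + 47/1719) - 124956 = 1695195716/1823981049 - 124956 = -227915680763128/1823981049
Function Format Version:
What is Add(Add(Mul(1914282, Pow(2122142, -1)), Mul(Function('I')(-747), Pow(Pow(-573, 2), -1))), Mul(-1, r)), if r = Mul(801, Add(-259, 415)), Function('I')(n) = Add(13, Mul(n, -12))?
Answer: Rational(-227915680763128, 1823981049) ≈ -1.2496e+5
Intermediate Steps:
Function('I')(n) = Add(13, Mul(-12, n))
r = 124956 (r = Mul(801, 156) = 124956)
Add(Add(Mul(1914282, Pow(2122142, -1)), Mul(Function('I')(-747), Pow(Pow(-573, 2), -1))), Mul(-1, r)) = Add(Add(Mul(1914282, Pow(2122142, -1)), Mul(Add(13, Mul(-12, -747)), Pow(Pow(-573, 2), -1))), Mul(-1, 124956)) = Add(Add(Mul(1914282, Rational(1, 2122142)), Mul(Add(13, 8964), Pow(328329, -1))), -124956) = Add(Add(Rational(957141, 1061071), Mul(8977, Rational(1, 328329))), -124956) = Add(Add(Rational(957141, 1061071), Rational(47, 1719)), -124956) = Add(Rational(1695195716, 1823981049), -124956) = Rational(-227915680763128, 1823981049)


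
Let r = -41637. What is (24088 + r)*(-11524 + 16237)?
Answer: -82708437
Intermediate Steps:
(24088 + r)*(-11524 + 16237) = (24088 - 41637)*(-11524 + 16237) = -17549*4713 = -82708437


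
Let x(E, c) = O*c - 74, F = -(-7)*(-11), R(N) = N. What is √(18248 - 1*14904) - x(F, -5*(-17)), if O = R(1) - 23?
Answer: 1944 + 4*√209 ≈ 2001.8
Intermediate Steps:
O = -22 (O = 1 - 23 = -22)
F = -77 (F = -7*11 = -77)
x(E, c) = -74 - 22*c (x(E, c) = -22*c - 74 = -74 - 22*c)
√(18248 - 1*14904) - x(F, -5*(-17)) = √(18248 - 1*14904) - (-74 - (-110)*(-17)) = √(18248 - 14904) - (-74 - 22*85) = √3344 - (-74 - 1870) = 4*√209 - 1*(-1944) = 4*√209 + 1944 = 1944 + 4*√209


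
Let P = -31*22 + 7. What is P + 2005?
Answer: 1330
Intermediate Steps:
P = -675 (P = -682 + 7 = -675)
P + 2005 = -675 + 2005 = 1330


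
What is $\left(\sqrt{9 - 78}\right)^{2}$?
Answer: $-69$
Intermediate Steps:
$\left(\sqrt{9 - 78}\right)^{2} = \left(\sqrt{-69}\right)^{2} = \left(i \sqrt{69}\right)^{2} = -69$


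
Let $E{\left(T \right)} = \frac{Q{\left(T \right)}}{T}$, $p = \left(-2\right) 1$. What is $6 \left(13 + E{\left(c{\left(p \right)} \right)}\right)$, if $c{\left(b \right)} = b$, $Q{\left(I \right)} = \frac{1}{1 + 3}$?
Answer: $\frac{309}{4} \approx 77.25$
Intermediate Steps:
$Q{\left(I \right)} = \frac{1}{4}$
$p = -2$
$E{\left(T \right)} = \frac{1}{4 T}$
$6 \left(13 + E{\left(c{\left(p \right)} \right)}\right) = 6 \left(13 + \frac{1}{4 \left(-2\right)}\right) = 6 \left(13 + \frac{1}{4} \left(- \frac{1}{2}\right)\right) = 6 \left(13 - \frac{1}{8}\right) = 6 \cdot \frac{103}{8} = \frac{309}{4}$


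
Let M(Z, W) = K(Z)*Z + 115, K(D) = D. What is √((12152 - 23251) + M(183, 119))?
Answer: √22505 ≈ 150.02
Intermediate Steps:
M(Z, W) = 115 + Z² (M(Z, W) = Z*Z + 115 = Z² + 115 = 115 + Z²)
√((12152 - 23251) + M(183, 119)) = √((12152 - 23251) + (115 + 183²)) = √(-11099 + (115 + 33489)) = √(-11099 + 33604) = √22505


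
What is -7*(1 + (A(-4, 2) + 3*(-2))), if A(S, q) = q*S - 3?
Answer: 112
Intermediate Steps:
A(S, q) = -3 + S*q (A(S, q) = S*q - 3 = -3 + S*q)
-7*(1 + (A(-4, 2) + 3*(-2))) = -7*(1 + ((-3 - 4*2) + 3*(-2))) = -7*(1 + ((-3 - 8) - 6)) = -7*(1 + (-11 - 6)) = -7*(1 - 17) = -7*(-16) = 112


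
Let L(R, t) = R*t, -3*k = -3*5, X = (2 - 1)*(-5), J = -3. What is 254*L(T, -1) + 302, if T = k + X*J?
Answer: -4778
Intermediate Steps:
X = -5 (X = 1*(-5) = -5)
k = 5 (k = -(-1)*5 = -1/3*(-15) = 5)
T = 20 (T = 5 - 5*(-3) = 5 + 15 = 20)
254*L(T, -1) + 302 = 254*(20*(-1)) + 302 = 254*(-20) + 302 = -5080 + 302 = -4778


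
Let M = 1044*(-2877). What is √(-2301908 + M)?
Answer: 2*I*√1326374 ≈ 2303.4*I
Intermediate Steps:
M = -3003588
√(-2301908 + M) = √(-2301908 - 3003588) = √(-5305496) = 2*I*√1326374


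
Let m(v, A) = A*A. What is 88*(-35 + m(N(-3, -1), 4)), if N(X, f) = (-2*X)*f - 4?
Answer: -1672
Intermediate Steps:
N(X, f) = -4 - 2*X*f (N(X, f) = -2*X*f - 4 = -4 - 2*X*f)
m(v, A) = A²
88*(-35 + m(N(-3, -1), 4)) = 88*(-35 + 4²) = 88*(-35 + 16) = 88*(-19) = -1672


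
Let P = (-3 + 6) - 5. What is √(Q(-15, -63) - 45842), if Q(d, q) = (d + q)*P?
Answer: I*√45686 ≈ 213.74*I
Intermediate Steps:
P = -2 (P = 3 - 5 = -2)
Q(d, q) = -2*d - 2*q (Q(d, q) = (d + q)*(-2) = -2*d - 2*q)
√(Q(-15, -63) - 45842) = √((-2*(-15) - 2*(-63)) - 45842) = √((30 + 126) - 45842) = √(156 - 45842) = √(-45686) = I*√45686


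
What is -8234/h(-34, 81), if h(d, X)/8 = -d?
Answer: -4117/136 ≈ -30.272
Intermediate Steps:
h(d, X) = -8*d (h(d, X) = 8*(-d) = -8*d)
-8234/h(-34, 81) = -8234/((-8*(-34))) = -8234/272 = -8234*1/272 = -4117/136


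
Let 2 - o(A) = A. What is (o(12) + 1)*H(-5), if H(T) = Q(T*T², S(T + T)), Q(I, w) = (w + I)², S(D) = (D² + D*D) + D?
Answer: -38025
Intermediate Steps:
o(A) = 2 - A
S(D) = D + 2*D² (S(D) = (D² + D²) + D = 2*D² + D = D + 2*D²)
Q(I, w) = (I + w)²
H(T) = (T³ + 2*T*(1 + 4*T))² (H(T) = (T*T² + (T + T)*(1 + 2*(T + T)))² = (T³ + (2*T)*(1 + 2*(2*T)))² = (T³ + (2*T)*(1 + 4*T))² = (T³ + 2*T*(1 + 4*T))²)
(o(12) + 1)*H(-5) = ((2 - 1*12) + 1)*((-5)²*(2 + (-5)² + 8*(-5))²) = ((2 - 12) + 1)*(25*(2 + 25 - 40)²) = (-10 + 1)*(25*(-13)²) = -225*169 = -9*4225 = -38025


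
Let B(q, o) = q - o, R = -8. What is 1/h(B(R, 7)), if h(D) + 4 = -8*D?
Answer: 1/116 ≈ 0.0086207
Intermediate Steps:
h(D) = -4 - 8*D
1/h(B(R, 7)) = 1/(-4 - 8*(-8 - 1*7)) = 1/(-4 - 8*(-8 - 7)) = 1/(-4 - 8*(-15)) = 1/(-4 + 120) = 1/116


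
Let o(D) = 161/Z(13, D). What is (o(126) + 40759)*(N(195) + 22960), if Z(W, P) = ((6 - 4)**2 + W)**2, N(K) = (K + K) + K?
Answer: 16314624120/17 ≈ 9.5968e+8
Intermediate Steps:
N(K) = 3*K (N(K) = 2*K + K = 3*K)
Z(W, P) = (4 + W)**2 (Z(W, P) = (2**2 + W)**2 = (4 + W)**2)
o(D) = 161/289 (o(D) = 161/((4 + 13)**2) = 161/(17**2) = 161/289)
(o(126) + 40759)*(N(195) + 22960) = (161/289 + 40759)*(3*195 + 22960) = 11779512*(585 + 22960)/289 = (11779512/289)*23545 = 16314624120/17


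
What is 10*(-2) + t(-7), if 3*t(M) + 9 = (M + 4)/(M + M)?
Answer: -321/14 ≈ -22.929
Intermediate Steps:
t(M) = -3 + (4 + M)/(6*M) (t(M) = -3 + ((M + 4)/(M + M))/3 = -3 + ((4 + M)/((2*M)))/3 = -3 + ((4 + M)*(1/(2*M)))/3 = -3 + ((4 + M)/(2*M))/3 = -3 + (4 + M)/(6*M))
10*(-2) + t(-7) = 10*(-2) + (⅙)*(4 - 17*(-7))/(-7) = -20 + (⅙)*(-⅐)*(4 + 119) = -20 + (⅙)*(-⅐)*123 = -20 - 41/14 = -321/14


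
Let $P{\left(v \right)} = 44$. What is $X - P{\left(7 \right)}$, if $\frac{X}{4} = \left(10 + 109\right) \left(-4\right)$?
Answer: $-1948$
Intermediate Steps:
$X = -1904$ ($X = 4 \left(10 + 109\right) \left(-4\right) = 4 \cdot 119 \left(-4\right) = 4 \left(-476\right) = -1904$)
$X - P{\left(7 \right)} = -1904 - 44 = -1948$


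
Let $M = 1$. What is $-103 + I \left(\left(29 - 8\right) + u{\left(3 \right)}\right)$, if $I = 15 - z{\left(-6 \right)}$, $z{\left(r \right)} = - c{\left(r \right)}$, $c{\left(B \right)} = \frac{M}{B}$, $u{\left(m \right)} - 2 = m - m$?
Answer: $\frac{1429}{6} \approx 238.17$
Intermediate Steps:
$u{\left(m \right)} = 2$ ($u{\left(m \right)} = 2 + \left(m - m\right) = 2 + 0 = 2$)
$c{\left(B \right)} = \frac{1}{B}$ ($c{\left(B \right)} = 1 \frac{1}{B} = \frac{1}{B}$)
$z{\left(r \right)} = - \frac{1}{r}$
$I = \frac{89}{6}$ ($I = 15 - - \frac{1}{-6} = 15 - \left(-1\right) \left(- \frac{1}{6}\right) = 15 - \frac{1}{6} = \frac{89}{6} \approx 14.833$)
$-103 + I \left(\left(29 - 8\right) + u{\left(3 \right)}\right) = -103 + \frac{89 \left(\left(29 - 8\right) + 2\right)}{6} = -103 + \frac{89 \left(21 + 2\right)}{6} = -103 + \frac{89}{6} \cdot 23 = -103 + \frac{2047}{6} = \frac{1429}{6}$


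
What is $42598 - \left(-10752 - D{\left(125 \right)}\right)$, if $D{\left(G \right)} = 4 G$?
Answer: $53850$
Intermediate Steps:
$42598 - \left(-10752 - D{\left(125 \right)}\right) = 42598 + \left(\left(12648 + 4 \cdot 125\right) - 1896\right) = 42598 + \left(\left(12648 + 500\right) - 1896\right) = 42598 + \left(13148 - 1896\right) = 42598 + 11252 = 53850$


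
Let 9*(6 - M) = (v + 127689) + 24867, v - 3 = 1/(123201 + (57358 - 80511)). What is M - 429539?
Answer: -402028481089/900432 ≈ -4.4648e+5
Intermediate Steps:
v = 300145/100048 (v = 3 + 1/(123201 + (57358 - 80511)) = 3 + 1/(123201 - 23153) = 3 + 1/100048 = 300145/100048 ≈ 3.0000)
M = -15257820241/900432 (M = 6 - ((300145/100048 + 127689) + 24867)/9 = 6 - (12775329217/100048 + 24867)/9 = 6 - ⅑*15263222833/100048 = 6 - 15263222833/900432 = -15257820241/900432 ≈ -16945.)
M - 429539 = -15257820241/900432 - 429539 = -402028481089/900432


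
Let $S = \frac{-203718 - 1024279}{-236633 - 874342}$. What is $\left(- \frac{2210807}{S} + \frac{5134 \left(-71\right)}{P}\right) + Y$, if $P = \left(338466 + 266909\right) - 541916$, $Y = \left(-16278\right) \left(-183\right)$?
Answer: $\frac{76270735912846369}{77927461623} \approx 9.7874 \cdot 10^{5}$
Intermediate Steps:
$Y = 2978874$
$P = 63459$ ($P = 605375 - 541916 = 63459$)
$S = \frac{1227997}{1110975}$ ($S = - \frac{1227997}{-1110975} = \left(-1227997\right) \left(- \frac{1}{1110975}\right) = \frac{1227997}{1110975} \approx 1.1053$)
$\left(- \frac{2210807}{S} + \frac{5134 \left(-71\right)}{P}\right) + Y = \left(- \frac{2210807}{\frac{1227997}{1110975}} + \frac{5134 \left(-71\right)}{63459}\right) + 2978874 = \left(\left(-2210807\right) \frac{1110975}{1227997} - \frac{364514}{63459}\right) + 2978874 = \left(- \frac{2456151306825}{1227997} - \frac{364514}{63459}\right) + 2978874 = - \frac{155865353401906133}{77927461623} + 2978874 = \frac{76270735912846369}{77927461623}$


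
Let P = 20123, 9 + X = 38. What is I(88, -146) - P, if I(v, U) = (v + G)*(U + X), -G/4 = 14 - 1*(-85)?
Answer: 15913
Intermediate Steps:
G = -396 (G = -4*(14 - 1*(-85)) = -4*(14 + 85) = -4*99 = -396)
X = 29 (X = -9 + 38 = 29)
I(v, U) = (-396 + v)*(29 + U) (I(v, U) = (v - 396)*(U + 29) = (-396 + v)*(29 + U))
I(88, -146) - P = (-11484 - 396*(-146) + 29*88 - 146*88) - 1*20123 = (-11484 + 57816 + 2552 - 12848) - 20123 = 36036 - 20123 = 15913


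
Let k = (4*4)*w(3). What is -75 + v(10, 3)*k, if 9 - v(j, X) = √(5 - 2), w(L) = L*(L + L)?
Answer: 2517 - 288*√3 ≈ 2018.2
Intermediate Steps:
w(L) = 2*L² (w(L) = L*(2*L) = 2*L²)
v(j, X) = 9 - √3 (v(j, X) = 9 - √(5 - 2) = 9 - √3)
k = 288 (k = (4*4)*(2*3²) = 16*(2*9) = 16*18 = 288)
-75 + v(10, 3)*k = -75 + (9 - √3)*288 = -75 + (2592 - 288*√3) = 2517 - 288*√3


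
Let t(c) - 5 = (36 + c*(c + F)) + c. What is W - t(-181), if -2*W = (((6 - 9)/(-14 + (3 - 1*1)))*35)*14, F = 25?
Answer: -112629/4 ≈ -28157.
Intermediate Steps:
W = -245/4 (W = -((6 - 9)/(-14 + (3 - 1*1)))*35*14/2 = --3/(-14 + (3 - 1))*35*14/2 = --3/(-14 + 2)*35*14/2 = --3/(-12)*35*14/2 = --3*(-1/12)*35*14/2 = -(1/4)*35*14/2 = -35*14/8 = -1/2*245/2 = -245/4 ≈ -61.250)
t(c) = 41 + c + c*(25 + c) (t(c) = 5 + ((36 + c*(c + 25)) + c) = 5 + ((36 + c*(25 + c)) + c) = 5 + (36 + c + c*(25 + c)) = 41 + c + c*(25 + c))
W - t(-181) = -245/4 - (41 + (-181)**2 + 26*(-181)) = -245/4 - (41 + 32761 - 4706) = -245/4 - 1*28096 = -245/4 - 28096 = -112629/4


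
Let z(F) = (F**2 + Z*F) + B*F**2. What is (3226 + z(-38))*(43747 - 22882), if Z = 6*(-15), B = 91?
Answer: 2910542310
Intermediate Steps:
Z = -90
z(F) = -90*F + 92*F**2 (z(F) = (F**2 - 90*F) + 91*F**2 = -90*F + 92*F**2)
(3226 + z(-38))*(43747 - 22882) = (3226 + 2*(-38)*(-45 + 46*(-38)))*(43747 - 22882) = (3226 + 2*(-38)*(-45 - 1748))*20865 = (3226 + 2*(-38)*(-1793))*20865 = (3226 + 136268)*20865 = 139494*20865 = 2910542310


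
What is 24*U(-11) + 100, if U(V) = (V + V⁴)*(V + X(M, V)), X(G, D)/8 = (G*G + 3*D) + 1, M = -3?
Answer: -68468300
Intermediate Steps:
X(G, D) = 8 + 8*G² + 24*D (X(G, D) = 8*((G*G + 3*D) + 1) = 8*((G² + 3*D) + 1) = 8*(1 + G² + 3*D) = 8 + 8*G² + 24*D)
U(V) = (80 + 25*V)*(V + V⁴) (U(V) = (V + V⁴)*(V + (8 + 8*(-3)² + 24*V)) = (V + V⁴)*(V + (8 + 8*9 + 24*V)) = (V + V⁴)*(V + (8 + 72 + 24*V)) = (V + V⁴)*(V + (80 + 24*V)) = (V + V⁴)*(80 + 25*V) = (80 + 25*V)*(V + V⁴))
24*U(-11) + 100 = 24*(5*(-11)*(16 + 5*(-11) + 5*(-11)⁴ + 16*(-11)³)) + 100 = 24*(5*(-11)*(16 - 55 + 5*14641 + 16*(-1331))) + 100 = 24*(5*(-11)*(16 - 55 + 73205 - 21296)) + 100 = 24*(5*(-11)*51870) + 100 = 24*(-2852850) + 100 = -68468400 + 100 = -68468300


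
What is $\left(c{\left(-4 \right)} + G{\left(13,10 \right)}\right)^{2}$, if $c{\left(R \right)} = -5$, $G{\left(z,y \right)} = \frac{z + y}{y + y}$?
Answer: $\frac{5929}{400} \approx 14.822$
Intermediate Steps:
$G{\left(z,y \right)} = \frac{y + z}{2 y}$
$\left(c{\left(-4 \right)} + G{\left(13,10 \right)}\right)^{2} = \left(-5 + \frac{10 + 13}{2 \cdot 10}\right)^{2} = \left(-5 + \frac{1}{2} \cdot \frac{1}{10} \cdot 23\right)^{2} = \left(-5 + \frac{23}{20}\right)^{2} = \left(- \frac{77}{20}\right)^{2} = \frac{5929}{400}$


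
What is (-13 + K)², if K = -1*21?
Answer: 1156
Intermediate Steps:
K = -21
(-13 + K)² = (-13 - 21)² = (-34)² = 1156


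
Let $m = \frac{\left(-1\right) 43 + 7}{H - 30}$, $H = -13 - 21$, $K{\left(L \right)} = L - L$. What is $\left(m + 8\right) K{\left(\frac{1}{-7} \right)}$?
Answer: $0$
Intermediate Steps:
$K{\left(L \right)} = 0$
$H = -34$ ($H = -13 - 21 = -34$)
$m = \frac{9}{16}$ ($m = \frac{\left(-1\right) 43 + 7}{-34 - 30} = \frac{-43 + 7}{-64} = \left(-36\right) \left(- \frac{1}{64}\right) = \frac{9}{16} \approx 0.5625$)
$\left(m + 8\right) K{\left(\frac{1}{-7} \right)} = \left(\frac{9}{16} + 8\right) 0 = \frac{137}{16} \cdot 0 = 0$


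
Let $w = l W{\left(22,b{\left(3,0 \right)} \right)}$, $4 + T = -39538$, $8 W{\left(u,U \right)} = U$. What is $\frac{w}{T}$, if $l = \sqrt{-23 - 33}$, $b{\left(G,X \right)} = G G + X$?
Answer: $- \frac{9 i \sqrt{14}}{158168} \approx - 0.00021291 i$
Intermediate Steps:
$b{\left(G,X \right)} = X + G^{2}$ ($b{\left(G,X \right)} = G^{2} + X = X + G^{2}$)
$W{\left(u,U \right)} = \frac{U}{8}$
$l = 2 i \sqrt{14}$ ($l = \sqrt{-56} = 2 i \sqrt{14} \approx 7.4833 i$)
$T = -39542$ ($T = -4 - 39538 = -39542$)
$w = \frac{9 i \sqrt{14}}{4}$ ($w = 2 i \sqrt{14} \frac{0 + 3^{2}}{8} = 2 i \sqrt{14} \frac{0 + 9}{8} = 2 i \sqrt{14} \cdot \frac{1}{8} \cdot 9 = 2 i \sqrt{14} \cdot \frac{9}{8} = \frac{9 i \sqrt{14}}{4} \approx 8.4187 i$)
$\frac{w}{T} = \frac{\frac{9}{4} i \sqrt{14}}{-39542} = \frac{9 i \sqrt{14}}{4} \left(- \frac{1}{39542}\right) = - \frac{9 i \sqrt{14}}{158168}$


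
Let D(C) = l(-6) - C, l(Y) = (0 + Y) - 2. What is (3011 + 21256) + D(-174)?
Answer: 24433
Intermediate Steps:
l(Y) = -2 + Y (l(Y) = Y - 2 = -2 + Y)
D(C) = -8 - C (D(C) = (-2 - 6) - C = -8 - C)
(3011 + 21256) + D(-174) = (3011 + 21256) + (-8 - 1*(-174)) = 24267 + (-8 + 174) = 24267 + 166 = 24433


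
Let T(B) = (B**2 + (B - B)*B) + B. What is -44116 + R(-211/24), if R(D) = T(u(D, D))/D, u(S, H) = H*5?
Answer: -1063939/24 ≈ -44331.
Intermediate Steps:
u(S, H) = 5*H
T(B) = B + B**2 (T(B) = (B**2 + 0*B) + B = (B**2 + 0) + B = B**2 + B = B + B**2)
R(D) = 5 + 25*D (R(D) = ((5*D)*(1 + 5*D))/D = (5*D*(1 + 5*D))/D = 5 + 25*D)
-44116 + R(-211/24) = -44116 + (5 + 25*(-211/24)) = -44116 + (5 - 5275/24) = -44116 - 5155/24 = -1063939/24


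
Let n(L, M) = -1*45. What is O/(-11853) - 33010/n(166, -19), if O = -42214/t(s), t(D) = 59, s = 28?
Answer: 513037420/699327 ≈ 733.62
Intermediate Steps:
n(L, M) = -45
O = -42214/59 ≈ -715.49
O/(-11853) - 33010/n(166, -19) = -42214/59/(-11853) - 33010/(-45) = -42214/59*(-1/11853) - 33010*(-1/45) = 42214/699327 + 6602/9 = 513037420/699327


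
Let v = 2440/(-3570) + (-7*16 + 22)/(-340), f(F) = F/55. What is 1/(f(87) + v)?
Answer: 39270/45673 ≈ 0.85981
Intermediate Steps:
f(F) = F/55 (f(F) = F*(1/55) = F/55)
v = -299/714 (v = 2440*(-1/3570) + (-112 + 22)*(-1/340) = -244/357 - 90*(-1/340) = -244/357 + 9/34 = -299/714 ≈ -0.41877)
1/(f(87) + v) = 1/((1/55)*87 - 299/714) = 1/(87/55 - 299/714) = 1/(45673/39270) = 39270/45673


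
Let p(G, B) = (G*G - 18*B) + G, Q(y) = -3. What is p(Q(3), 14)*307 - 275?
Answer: -75797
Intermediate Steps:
p(G, B) = G + G**2 - 18*B (p(G, B) = (G**2 - 18*B) + G = G + G**2 - 18*B)
p(Q(3), 14)*307 - 275 = (-3 + (-3)**2 - 18*14)*307 - 275 = (-3 + 9 - 252)*307 - 275 = -246*307 - 275 = -75522 - 275 = -75797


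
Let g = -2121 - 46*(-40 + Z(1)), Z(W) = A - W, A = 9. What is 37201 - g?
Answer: 37850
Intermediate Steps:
Z(W) = 9 - W
g = -649 (g = -2121 - 46*(-40 + (9 - 1*1)) = -2121 - 46*(-40 + (9 - 1)) = -2121 - 46*(-40 + 8) = -2121 - 46*(-32) = -2121 + 1472 = -649)
37201 - g = 37201 - 1*(-649) = 37201 + 649 = 37850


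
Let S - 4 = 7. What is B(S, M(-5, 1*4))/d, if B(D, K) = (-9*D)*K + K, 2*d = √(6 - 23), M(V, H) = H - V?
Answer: 1764*I*√17/17 ≈ 427.83*I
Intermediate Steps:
d = I*√17/2 (d = √(6 - 23)/2 = √(-17)/2 = (I*√17)/2 = I*√17/2 ≈ 2.0616*I)
S = 11 (S = 4 + 7 = 11)
B(D, K) = K - 9*D*K (B(D, K) = -9*D*K + K = K - 9*D*K)
B(S, M(-5, 1*4))/d = ((1*4 - 1*(-5))*(1 - 9*11))/((I*√17/2)) = ((4 + 5)*(1 - 99))*(-2*I*√17/17) = (9*(-98))*(-2*I*√17/17) = -(-1764)*I*√17/17 = 1764*I*√17/17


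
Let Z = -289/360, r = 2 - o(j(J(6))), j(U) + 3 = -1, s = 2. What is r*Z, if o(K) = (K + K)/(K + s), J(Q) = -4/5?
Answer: 289/180 ≈ 1.6056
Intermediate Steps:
J(Q) = -⅘ (J(Q) = -4*⅕ = -⅘)
j(U) = -4 (j(U) = -3 - 1 = -4)
o(K) = 2*K/(2 + K) (o(K) = (K + K)/(K + 2) = (2*K)/(2 + K) = 2*K/(2 + K))
r = -2 (r = 2 - 2*(-4)/(2 - 4) = 2 - 2*(-4)/(-2) = 2 - 2*(-4)*(-1)/2 = 2 - 1*4 = 2 - 4 = -2)
Z = -289/360 (Z = -289*1/360 = -289/360 ≈ -0.80278)
r*Z = -2*(-289/360) = 289/180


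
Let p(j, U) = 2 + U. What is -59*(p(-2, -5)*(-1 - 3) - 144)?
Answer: 7788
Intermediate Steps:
-59*(p(-2, -5)*(-1 - 3) - 144) = -59*((2 - 5)*(-1 - 3) - 144) = -59*(-3*(-4) - 144) = -59*(12 - 144) = -59*(-132) = 7788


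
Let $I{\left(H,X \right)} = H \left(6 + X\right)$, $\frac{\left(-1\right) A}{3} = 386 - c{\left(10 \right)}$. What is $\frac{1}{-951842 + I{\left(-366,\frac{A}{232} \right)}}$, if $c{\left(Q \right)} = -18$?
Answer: $- \frac{29}{27611653} \approx -1.0503 \cdot 10^{-6}$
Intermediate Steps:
$A = -1212$ ($A = - 3 \left(386 - -18\right) = - 3 \left(386 + 18\right) = \left(-3\right) 404 = -1212$)
$\frac{1}{-951842 + I{\left(-366,\frac{A}{232} \right)}} = \frac{1}{-951842 - 366 \left(6 - \frac{1212}{232}\right)} = \frac{1}{-951842 - 366 \left(6 - \frac{303}{58}\right)} = \frac{1}{-951842 - \frac{8235}{29}} = \frac{1}{- \frac{27611653}{29}} = - \frac{29}{27611653}$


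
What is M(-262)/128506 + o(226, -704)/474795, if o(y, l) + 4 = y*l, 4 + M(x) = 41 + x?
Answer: -6851053841/20338002090 ≈ -0.33686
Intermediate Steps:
M(x) = 37 + x (M(x) = -4 + (41 + x) = 37 + x)
o(y, l) = -4 + l*y (o(y, l) = -4 + y*l = -4 + l*y)
M(-262)/128506 + o(226, -704)/474795 = (37 - 262)/128506 + (-4 - 704*226)/474795 = -225*1/128506 + (-4 - 159104)*(1/474795) = -225/128506 - 159108*1/474795 = -225/128506 - 53036/158265 = -6851053841/20338002090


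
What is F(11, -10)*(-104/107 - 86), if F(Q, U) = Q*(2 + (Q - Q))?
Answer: -204732/107 ≈ -1913.4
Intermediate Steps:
F(Q, U) = 2*Q (F(Q, U) = Q*(2 + 0) = Q*2 = 2*Q)
F(11, -10)*(-104/107 - 86) = (2*11)*(-104/107 - 86) = 22*(-104*1/107 - 86) = 22*(-104/107 - 86) = 22*(-9306/107) = -204732/107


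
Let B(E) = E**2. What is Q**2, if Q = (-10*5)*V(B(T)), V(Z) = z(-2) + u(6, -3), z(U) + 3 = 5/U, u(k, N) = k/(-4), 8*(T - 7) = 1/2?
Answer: 122500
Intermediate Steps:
T = 113/16 (T = 7 + (1/8)/2 = 7 + (1/8)*(1/2) = 7 + 1/16 = 113/16 ≈ 7.0625)
u(k, N) = -k/4 (u(k, N) = k*(-1/4) = -k/4)
z(U) = -3 + 5/U
V(Z) = -7 (V(Z) = (-3 + 5/(-2)) - 1/4*6 = (-3 + 5*(-1/2)) - 3/2 = (-3 - 5/2) - 3/2 = -11/2 - 3/2 = -7)
Q = 350 (Q = -10*5*(-7) = -50*(-7) = 350)
Q**2 = 350**2 = 122500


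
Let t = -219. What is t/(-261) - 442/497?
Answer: -2173/43239 ≈ -0.050256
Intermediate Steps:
t/(-261) - 442/497 = -219/(-261) - 442/497 = -219*(-1/261) - 442*1/497 = 73/87 - 442/497 = -2173/43239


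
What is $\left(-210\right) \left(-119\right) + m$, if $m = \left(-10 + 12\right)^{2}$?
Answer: $24994$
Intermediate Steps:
$m = 4$ ($m = 2^{2} = 4$)
$\left(-210\right) \left(-119\right) + m = \left(-210\right) \left(-119\right) + 4 = 24990 + 4 = 24994$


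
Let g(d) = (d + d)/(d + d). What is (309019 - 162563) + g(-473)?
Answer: 146457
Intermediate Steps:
g(d) = 1 (g(d) = (2*d)/((2*d)) = (2*d)*(1/(2*d)) = 1)
(309019 - 162563) + g(-473) = (309019 - 162563) + 1 = 146456 + 1 = 146457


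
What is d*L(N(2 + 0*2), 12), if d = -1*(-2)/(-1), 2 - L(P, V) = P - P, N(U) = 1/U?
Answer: -4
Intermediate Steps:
L(P, V) = 2 (L(P, V) = 2 - (P - P) = 2 - 1*0 = 2 + 0 = 2)
d = -2 (d = 2*(-1) = -2)
d*L(N(2 + 0*2), 12) = -2*2 = -4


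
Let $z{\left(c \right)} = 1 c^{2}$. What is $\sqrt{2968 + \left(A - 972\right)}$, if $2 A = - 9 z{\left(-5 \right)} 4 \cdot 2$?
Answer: $2 \sqrt{274} \approx 33.106$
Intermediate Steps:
$z{\left(c \right)} = c^{2}$
$A = -900$ ($A = \frac{\left(-9\right) \left(-5\right)^{2} \cdot 4 \cdot 2}{2} = \frac{\left(-9\right) 25 \cdot 4 \cdot 2}{2} = \frac{\left(-9\right) 100 \cdot 2}{2} = \frac{\left(-9\right) 200}{2} = \frac{1}{2} \left(-1800\right) = -900$)
$\sqrt{2968 + \left(A - 972\right)} = \sqrt{2968 - 1872} = \sqrt{1096} = 2 \sqrt{274}$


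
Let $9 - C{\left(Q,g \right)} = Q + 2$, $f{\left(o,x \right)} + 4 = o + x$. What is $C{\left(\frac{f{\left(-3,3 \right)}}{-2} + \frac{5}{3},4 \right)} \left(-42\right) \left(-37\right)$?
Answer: $5180$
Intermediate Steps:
$f{\left(o,x \right)} = -4 + o + x$ ($f{\left(o,x \right)} = -4 + \left(o + x\right) = -4 + o + x$)
$C{\left(Q,g \right)} = 7 - Q$ ($C{\left(Q,g \right)} = 9 - \left(Q + 2\right) = 9 - \left(2 + Q\right) = 7 - Q$)
$C{\left(\frac{f{\left(-3,3 \right)}}{-2} + \frac{5}{3},4 \right)} \left(-42\right) \left(-37\right) = \left(7 - \left(\frac{-4 - 3 + 3}{-2} + \frac{5}{3}\right)\right) \left(-42\right) \left(-37\right) = \left(7 - \left(\left(-4\right) \left(- \frac{1}{2}\right) + 5 \cdot \frac{1}{3}\right)\right) \left(-42\right) \left(-37\right) = \left(7 - \left(2 + \frac{5}{3}\right)\right) \left(-42\right) \left(-37\right) = \left(7 - \frac{11}{3}\right) \left(-42\right) \left(-37\right) = \frac{10}{3} \left(-42\right) \left(-37\right) = \left(-140\right) \left(-37\right) = 5180$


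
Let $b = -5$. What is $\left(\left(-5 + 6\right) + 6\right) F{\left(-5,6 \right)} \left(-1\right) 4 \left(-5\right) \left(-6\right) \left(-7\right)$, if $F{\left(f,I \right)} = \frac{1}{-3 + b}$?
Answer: $-735$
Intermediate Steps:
$F{\left(f,I \right)} = - \frac{1}{8}$ ($F{\left(f,I \right)} = \frac{1}{-3 - 5} = \frac{1}{-8} = - \frac{1}{8}$)
$\left(\left(-5 + 6\right) + 6\right) F{\left(-5,6 \right)} \left(-1\right) 4 \left(-5\right) \left(-6\right) \left(-7\right) = \left(\left(-5 + 6\right) + 6\right) \left(- \frac{1}{8}\right) \left(-1\right) 4 \left(-5\right) \left(-6\right) \left(-7\right) = \left(1 + 6\right) \left(- \frac{1}{8}\right) \left(-1\right) 4 \cdot 30 \left(-7\right) = 7 \left(- \frac{1}{8}\right) \left(-1\right) 4 \left(-210\right) = \left(- \frac{7}{8}\right) \left(-1\right) 4 \left(-210\right) = \frac{7}{8} \cdot 4 \left(-210\right) = \frac{7}{2} \left(-210\right) = -735$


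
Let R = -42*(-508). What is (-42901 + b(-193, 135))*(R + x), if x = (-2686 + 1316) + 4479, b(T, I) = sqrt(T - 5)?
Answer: -1048714945 + 73335*I*sqrt(22) ≈ -1.0487e+9 + 3.4397e+5*I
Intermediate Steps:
b(T, I) = sqrt(-5 + T)
x = 3109 (x = -1370 + 4479 = 3109)
R = 21336
(-42901 + b(-193, 135))*(R + x) = (-42901 + sqrt(-5 - 193))*(21336 + 3109) = (-42901 + sqrt(-198))*24445 = (-42901 + 3*I*sqrt(22))*24445 = -1048714945 + 73335*I*sqrt(22)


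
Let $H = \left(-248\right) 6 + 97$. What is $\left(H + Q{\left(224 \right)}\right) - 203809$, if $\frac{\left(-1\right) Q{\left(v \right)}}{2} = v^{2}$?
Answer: $-305552$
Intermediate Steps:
$Q{\left(v \right)} = - 2 v^{2}$
$H = -1391$ ($H = -1488 + 97 = -1391$)
$\left(H + Q{\left(224 \right)}\right) - 203809 = \left(-1391 - 2 \cdot 224^{2}\right) - 203809 = \left(-1391 - 100352\right) - 203809 = -101743 - 203809 = -305552$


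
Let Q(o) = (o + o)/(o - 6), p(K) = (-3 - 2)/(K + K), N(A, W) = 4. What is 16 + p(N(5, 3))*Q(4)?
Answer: 37/2 ≈ 18.500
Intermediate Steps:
p(K) = -5/(2*K) (p(K) = -5*1/(2*K) = -5/(2*K))
Q(o) = 2*o/(-6 + o) (Q(o) = (2*o)/(-6 + o) = 2*o/(-6 + o))
16 + p(N(5, 3))*Q(4) = 16 + (-5/2/4)*(2*4/(-6 + 4)) = 16 + (-5/2*¼)*(2*4/(-2)) = 16 - 5*4*(-1)/(4*2) = 16 - 5/8*(-4) = 16 + 5/2 = 37/2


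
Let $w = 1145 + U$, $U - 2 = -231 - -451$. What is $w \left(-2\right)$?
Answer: $-2734$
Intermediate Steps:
$U = 222$ ($U = 2 - -220 = 2 + \left(-231 + 451\right) = 2 + 220 = 222$)
$w = 1367$ ($w = 1145 + 222 = 1367$)
$w \left(-2\right) = 1367 \left(-2\right) = -2734$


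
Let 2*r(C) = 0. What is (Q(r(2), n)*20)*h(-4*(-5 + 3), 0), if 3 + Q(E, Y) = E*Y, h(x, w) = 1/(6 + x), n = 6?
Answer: -30/7 ≈ -4.2857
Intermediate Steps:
r(C) = 0 (r(C) = (½)*0 = 0)
Q(E, Y) = -3 + E*Y
(Q(r(2), n)*20)*h(-4*(-5 + 3), 0) = ((-3 + 0*6)*20)/(6 - 4*(-5 + 3)) = ((-3 + 0)*20)/(6 - 4*(-2)) = (-3*20)/(6 + 8) = -60/14 = -60*1/14 = -30/7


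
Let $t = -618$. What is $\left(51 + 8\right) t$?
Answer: $-36462$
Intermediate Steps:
$\left(51 + 8\right) t = \left(51 + 8\right) \left(-618\right) = 59 \left(-618\right) = -36462$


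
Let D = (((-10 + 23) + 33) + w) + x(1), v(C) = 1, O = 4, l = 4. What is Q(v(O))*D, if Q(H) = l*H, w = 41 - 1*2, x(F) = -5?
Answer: 320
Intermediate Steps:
w = 39 (w = 41 - 2 = 39)
D = 80 (D = (((-10 + 23) + 33) + 39) - 5 = ((13 + 33) + 39) - 5 = (46 + 39) - 5 = 85 - 5 = 80)
Q(H) = 4*H
Q(v(O))*D = (4*1)*80 = 4*80 = 320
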